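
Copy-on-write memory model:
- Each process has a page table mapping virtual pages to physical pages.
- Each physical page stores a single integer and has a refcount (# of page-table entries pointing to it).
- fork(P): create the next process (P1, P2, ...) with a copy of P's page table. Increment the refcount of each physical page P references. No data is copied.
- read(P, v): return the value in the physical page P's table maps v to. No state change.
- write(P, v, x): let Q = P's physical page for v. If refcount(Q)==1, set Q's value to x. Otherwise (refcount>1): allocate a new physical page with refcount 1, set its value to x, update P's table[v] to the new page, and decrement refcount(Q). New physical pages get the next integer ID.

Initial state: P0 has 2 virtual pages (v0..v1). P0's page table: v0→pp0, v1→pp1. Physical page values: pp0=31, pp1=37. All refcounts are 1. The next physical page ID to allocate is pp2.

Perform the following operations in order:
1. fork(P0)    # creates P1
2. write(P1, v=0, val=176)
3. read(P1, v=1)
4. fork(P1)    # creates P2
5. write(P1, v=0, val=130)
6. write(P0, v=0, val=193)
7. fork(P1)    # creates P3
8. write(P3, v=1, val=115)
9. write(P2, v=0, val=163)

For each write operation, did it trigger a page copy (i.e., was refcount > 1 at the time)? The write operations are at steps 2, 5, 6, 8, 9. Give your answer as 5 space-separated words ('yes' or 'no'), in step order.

Op 1: fork(P0) -> P1. 2 ppages; refcounts: pp0:2 pp1:2
Op 2: write(P1, v0, 176). refcount(pp0)=2>1 -> COPY to pp2. 3 ppages; refcounts: pp0:1 pp1:2 pp2:1
Op 3: read(P1, v1) -> 37. No state change.
Op 4: fork(P1) -> P2. 3 ppages; refcounts: pp0:1 pp1:3 pp2:2
Op 5: write(P1, v0, 130). refcount(pp2)=2>1 -> COPY to pp3. 4 ppages; refcounts: pp0:1 pp1:3 pp2:1 pp3:1
Op 6: write(P0, v0, 193). refcount(pp0)=1 -> write in place. 4 ppages; refcounts: pp0:1 pp1:3 pp2:1 pp3:1
Op 7: fork(P1) -> P3. 4 ppages; refcounts: pp0:1 pp1:4 pp2:1 pp3:2
Op 8: write(P3, v1, 115). refcount(pp1)=4>1 -> COPY to pp4. 5 ppages; refcounts: pp0:1 pp1:3 pp2:1 pp3:2 pp4:1
Op 9: write(P2, v0, 163). refcount(pp2)=1 -> write in place. 5 ppages; refcounts: pp0:1 pp1:3 pp2:1 pp3:2 pp4:1

yes yes no yes no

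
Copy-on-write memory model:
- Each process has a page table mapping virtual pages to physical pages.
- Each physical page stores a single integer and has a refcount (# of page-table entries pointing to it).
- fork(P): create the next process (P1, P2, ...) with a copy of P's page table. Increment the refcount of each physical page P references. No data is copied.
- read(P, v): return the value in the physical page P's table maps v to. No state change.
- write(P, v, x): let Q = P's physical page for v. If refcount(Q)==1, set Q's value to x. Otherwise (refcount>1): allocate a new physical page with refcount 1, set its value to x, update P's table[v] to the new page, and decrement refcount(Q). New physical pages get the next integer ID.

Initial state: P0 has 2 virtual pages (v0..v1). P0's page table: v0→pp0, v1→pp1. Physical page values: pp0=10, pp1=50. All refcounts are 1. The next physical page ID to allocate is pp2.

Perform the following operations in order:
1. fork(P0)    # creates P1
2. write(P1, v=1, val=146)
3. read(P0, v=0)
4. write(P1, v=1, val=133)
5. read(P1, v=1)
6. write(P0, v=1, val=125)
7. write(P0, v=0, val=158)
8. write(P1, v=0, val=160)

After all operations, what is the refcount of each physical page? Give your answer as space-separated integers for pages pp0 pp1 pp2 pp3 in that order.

Answer: 1 1 1 1

Derivation:
Op 1: fork(P0) -> P1. 2 ppages; refcounts: pp0:2 pp1:2
Op 2: write(P1, v1, 146). refcount(pp1)=2>1 -> COPY to pp2. 3 ppages; refcounts: pp0:2 pp1:1 pp2:1
Op 3: read(P0, v0) -> 10. No state change.
Op 4: write(P1, v1, 133). refcount(pp2)=1 -> write in place. 3 ppages; refcounts: pp0:2 pp1:1 pp2:1
Op 5: read(P1, v1) -> 133. No state change.
Op 6: write(P0, v1, 125). refcount(pp1)=1 -> write in place. 3 ppages; refcounts: pp0:2 pp1:1 pp2:1
Op 7: write(P0, v0, 158). refcount(pp0)=2>1 -> COPY to pp3. 4 ppages; refcounts: pp0:1 pp1:1 pp2:1 pp3:1
Op 8: write(P1, v0, 160). refcount(pp0)=1 -> write in place. 4 ppages; refcounts: pp0:1 pp1:1 pp2:1 pp3:1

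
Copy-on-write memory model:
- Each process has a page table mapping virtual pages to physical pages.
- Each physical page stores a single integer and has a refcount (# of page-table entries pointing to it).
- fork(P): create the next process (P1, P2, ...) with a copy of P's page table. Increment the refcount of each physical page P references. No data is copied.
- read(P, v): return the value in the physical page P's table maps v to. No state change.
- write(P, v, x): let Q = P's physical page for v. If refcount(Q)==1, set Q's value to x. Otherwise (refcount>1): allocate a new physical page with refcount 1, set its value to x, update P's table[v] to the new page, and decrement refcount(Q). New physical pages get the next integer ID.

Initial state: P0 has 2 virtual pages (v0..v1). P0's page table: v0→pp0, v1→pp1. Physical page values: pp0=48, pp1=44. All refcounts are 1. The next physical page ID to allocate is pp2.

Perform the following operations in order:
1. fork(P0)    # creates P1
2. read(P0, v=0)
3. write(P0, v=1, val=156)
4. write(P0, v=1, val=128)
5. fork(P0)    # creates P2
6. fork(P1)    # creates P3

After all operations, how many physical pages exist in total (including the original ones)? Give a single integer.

Answer: 3

Derivation:
Op 1: fork(P0) -> P1. 2 ppages; refcounts: pp0:2 pp1:2
Op 2: read(P0, v0) -> 48. No state change.
Op 3: write(P0, v1, 156). refcount(pp1)=2>1 -> COPY to pp2. 3 ppages; refcounts: pp0:2 pp1:1 pp2:1
Op 4: write(P0, v1, 128). refcount(pp2)=1 -> write in place. 3 ppages; refcounts: pp0:2 pp1:1 pp2:1
Op 5: fork(P0) -> P2. 3 ppages; refcounts: pp0:3 pp1:1 pp2:2
Op 6: fork(P1) -> P3. 3 ppages; refcounts: pp0:4 pp1:2 pp2:2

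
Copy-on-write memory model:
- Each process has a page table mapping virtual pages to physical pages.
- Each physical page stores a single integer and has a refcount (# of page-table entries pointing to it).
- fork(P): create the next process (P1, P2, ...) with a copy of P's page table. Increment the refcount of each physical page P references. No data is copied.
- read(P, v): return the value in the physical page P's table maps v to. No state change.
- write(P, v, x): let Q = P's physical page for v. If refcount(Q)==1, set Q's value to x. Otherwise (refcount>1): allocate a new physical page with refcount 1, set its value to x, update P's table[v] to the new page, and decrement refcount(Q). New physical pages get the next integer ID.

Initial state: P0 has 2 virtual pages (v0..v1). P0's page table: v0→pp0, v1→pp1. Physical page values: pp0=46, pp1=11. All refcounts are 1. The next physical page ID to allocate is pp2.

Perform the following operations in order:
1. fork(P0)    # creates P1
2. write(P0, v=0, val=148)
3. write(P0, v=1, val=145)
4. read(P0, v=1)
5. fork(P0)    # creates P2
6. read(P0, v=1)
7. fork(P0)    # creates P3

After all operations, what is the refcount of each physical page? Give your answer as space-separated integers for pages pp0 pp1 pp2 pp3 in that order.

Answer: 1 1 3 3

Derivation:
Op 1: fork(P0) -> P1. 2 ppages; refcounts: pp0:2 pp1:2
Op 2: write(P0, v0, 148). refcount(pp0)=2>1 -> COPY to pp2. 3 ppages; refcounts: pp0:1 pp1:2 pp2:1
Op 3: write(P0, v1, 145). refcount(pp1)=2>1 -> COPY to pp3. 4 ppages; refcounts: pp0:1 pp1:1 pp2:1 pp3:1
Op 4: read(P0, v1) -> 145. No state change.
Op 5: fork(P0) -> P2. 4 ppages; refcounts: pp0:1 pp1:1 pp2:2 pp3:2
Op 6: read(P0, v1) -> 145. No state change.
Op 7: fork(P0) -> P3. 4 ppages; refcounts: pp0:1 pp1:1 pp2:3 pp3:3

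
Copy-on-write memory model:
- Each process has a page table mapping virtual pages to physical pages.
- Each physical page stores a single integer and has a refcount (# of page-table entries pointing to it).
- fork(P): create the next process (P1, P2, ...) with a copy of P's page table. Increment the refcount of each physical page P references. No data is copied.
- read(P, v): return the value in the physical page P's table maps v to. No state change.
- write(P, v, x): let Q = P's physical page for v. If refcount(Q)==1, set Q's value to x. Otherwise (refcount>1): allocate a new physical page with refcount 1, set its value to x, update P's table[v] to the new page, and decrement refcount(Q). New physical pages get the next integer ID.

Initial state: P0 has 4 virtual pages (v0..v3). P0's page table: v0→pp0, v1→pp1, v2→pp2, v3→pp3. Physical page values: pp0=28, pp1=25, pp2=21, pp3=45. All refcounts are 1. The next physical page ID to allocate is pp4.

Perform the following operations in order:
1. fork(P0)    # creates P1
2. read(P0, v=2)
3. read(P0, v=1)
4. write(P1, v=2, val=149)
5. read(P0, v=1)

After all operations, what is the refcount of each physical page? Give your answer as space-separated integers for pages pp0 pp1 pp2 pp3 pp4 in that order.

Op 1: fork(P0) -> P1. 4 ppages; refcounts: pp0:2 pp1:2 pp2:2 pp3:2
Op 2: read(P0, v2) -> 21. No state change.
Op 3: read(P0, v1) -> 25. No state change.
Op 4: write(P1, v2, 149). refcount(pp2)=2>1 -> COPY to pp4. 5 ppages; refcounts: pp0:2 pp1:2 pp2:1 pp3:2 pp4:1
Op 5: read(P0, v1) -> 25. No state change.

Answer: 2 2 1 2 1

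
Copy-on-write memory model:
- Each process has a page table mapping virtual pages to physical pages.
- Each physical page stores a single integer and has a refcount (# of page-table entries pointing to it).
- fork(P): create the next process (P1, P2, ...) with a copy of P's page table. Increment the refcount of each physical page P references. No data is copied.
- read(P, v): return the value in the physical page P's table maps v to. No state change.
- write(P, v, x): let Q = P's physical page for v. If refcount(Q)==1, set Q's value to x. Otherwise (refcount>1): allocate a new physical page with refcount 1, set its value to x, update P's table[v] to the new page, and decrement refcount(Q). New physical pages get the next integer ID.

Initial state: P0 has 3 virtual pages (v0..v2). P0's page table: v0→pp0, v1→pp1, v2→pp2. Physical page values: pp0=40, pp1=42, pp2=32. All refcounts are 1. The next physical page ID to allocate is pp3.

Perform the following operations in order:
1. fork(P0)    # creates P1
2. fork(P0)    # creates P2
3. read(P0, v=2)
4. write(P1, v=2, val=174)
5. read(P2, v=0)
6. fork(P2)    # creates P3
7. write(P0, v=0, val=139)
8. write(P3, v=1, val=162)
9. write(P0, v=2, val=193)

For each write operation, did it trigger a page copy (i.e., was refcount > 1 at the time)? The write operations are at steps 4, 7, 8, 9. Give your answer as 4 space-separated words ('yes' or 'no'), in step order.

Op 1: fork(P0) -> P1. 3 ppages; refcounts: pp0:2 pp1:2 pp2:2
Op 2: fork(P0) -> P2. 3 ppages; refcounts: pp0:3 pp1:3 pp2:3
Op 3: read(P0, v2) -> 32. No state change.
Op 4: write(P1, v2, 174). refcount(pp2)=3>1 -> COPY to pp3. 4 ppages; refcounts: pp0:3 pp1:3 pp2:2 pp3:1
Op 5: read(P2, v0) -> 40. No state change.
Op 6: fork(P2) -> P3. 4 ppages; refcounts: pp0:4 pp1:4 pp2:3 pp3:1
Op 7: write(P0, v0, 139). refcount(pp0)=4>1 -> COPY to pp4. 5 ppages; refcounts: pp0:3 pp1:4 pp2:3 pp3:1 pp4:1
Op 8: write(P3, v1, 162). refcount(pp1)=4>1 -> COPY to pp5. 6 ppages; refcounts: pp0:3 pp1:3 pp2:3 pp3:1 pp4:1 pp5:1
Op 9: write(P0, v2, 193). refcount(pp2)=3>1 -> COPY to pp6. 7 ppages; refcounts: pp0:3 pp1:3 pp2:2 pp3:1 pp4:1 pp5:1 pp6:1

yes yes yes yes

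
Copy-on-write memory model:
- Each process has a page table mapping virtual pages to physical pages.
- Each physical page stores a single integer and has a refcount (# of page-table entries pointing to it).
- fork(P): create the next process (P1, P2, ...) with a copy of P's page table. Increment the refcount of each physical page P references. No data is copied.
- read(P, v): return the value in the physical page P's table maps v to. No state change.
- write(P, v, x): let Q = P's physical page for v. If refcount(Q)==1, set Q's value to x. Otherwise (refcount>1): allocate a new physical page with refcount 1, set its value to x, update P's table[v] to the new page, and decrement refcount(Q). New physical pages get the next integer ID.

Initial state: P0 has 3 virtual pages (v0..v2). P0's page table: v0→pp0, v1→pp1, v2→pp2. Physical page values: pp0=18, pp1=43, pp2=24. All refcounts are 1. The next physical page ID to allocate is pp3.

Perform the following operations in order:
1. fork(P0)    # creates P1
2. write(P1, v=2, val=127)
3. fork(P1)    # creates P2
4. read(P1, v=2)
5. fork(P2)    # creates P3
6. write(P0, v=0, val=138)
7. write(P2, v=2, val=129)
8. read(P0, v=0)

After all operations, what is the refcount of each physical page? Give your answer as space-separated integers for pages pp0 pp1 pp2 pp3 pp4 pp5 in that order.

Answer: 3 4 1 2 1 1

Derivation:
Op 1: fork(P0) -> P1. 3 ppages; refcounts: pp0:2 pp1:2 pp2:2
Op 2: write(P1, v2, 127). refcount(pp2)=2>1 -> COPY to pp3. 4 ppages; refcounts: pp0:2 pp1:2 pp2:1 pp3:1
Op 3: fork(P1) -> P2. 4 ppages; refcounts: pp0:3 pp1:3 pp2:1 pp3:2
Op 4: read(P1, v2) -> 127. No state change.
Op 5: fork(P2) -> P3. 4 ppages; refcounts: pp0:4 pp1:4 pp2:1 pp3:3
Op 6: write(P0, v0, 138). refcount(pp0)=4>1 -> COPY to pp4. 5 ppages; refcounts: pp0:3 pp1:4 pp2:1 pp3:3 pp4:1
Op 7: write(P2, v2, 129). refcount(pp3)=3>1 -> COPY to pp5. 6 ppages; refcounts: pp0:3 pp1:4 pp2:1 pp3:2 pp4:1 pp5:1
Op 8: read(P0, v0) -> 138. No state change.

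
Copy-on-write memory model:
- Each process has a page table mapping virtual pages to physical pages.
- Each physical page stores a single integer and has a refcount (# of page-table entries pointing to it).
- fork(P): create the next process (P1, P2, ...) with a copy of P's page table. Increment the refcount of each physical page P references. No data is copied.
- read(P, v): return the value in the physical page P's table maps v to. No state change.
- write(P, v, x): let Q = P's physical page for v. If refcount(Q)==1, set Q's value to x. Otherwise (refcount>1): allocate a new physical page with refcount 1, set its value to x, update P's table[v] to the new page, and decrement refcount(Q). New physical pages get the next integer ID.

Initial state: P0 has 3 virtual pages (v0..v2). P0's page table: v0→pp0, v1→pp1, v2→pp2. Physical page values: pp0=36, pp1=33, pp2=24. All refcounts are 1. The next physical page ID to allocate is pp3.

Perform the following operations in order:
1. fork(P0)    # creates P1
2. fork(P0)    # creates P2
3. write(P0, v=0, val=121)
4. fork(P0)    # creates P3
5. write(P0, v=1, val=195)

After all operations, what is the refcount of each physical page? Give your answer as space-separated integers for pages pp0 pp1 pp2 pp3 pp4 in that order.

Op 1: fork(P0) -> P1. 3 ppages; refcounts: pp0:2 pp1:2 pp2:2
Op 2: fork(P0) -> P2. 3 ppages; refcounts: pp0:3 pp1:3 pp2:3
Op 3: write(P0, v0, 121). refcount(pp0)=3>1 -> COPY to pp3. 4 ppages; refcounts: pp0:2 pp1:3 pp2:3 pp3:1
Op 4: fork(P0) -> P3. 4 ppages; refcounts: pp0:2 pp1:4 pp2:4 pp3:2
Op 5: write(P0, v1, 195). refcount(pp1)=4>1 -> COPY to pp4. 5 ppages; refcounts: pp0:2 pp1:3 pp2:4 pp3:2 pp4:1

Answer: 2 3 4 2 1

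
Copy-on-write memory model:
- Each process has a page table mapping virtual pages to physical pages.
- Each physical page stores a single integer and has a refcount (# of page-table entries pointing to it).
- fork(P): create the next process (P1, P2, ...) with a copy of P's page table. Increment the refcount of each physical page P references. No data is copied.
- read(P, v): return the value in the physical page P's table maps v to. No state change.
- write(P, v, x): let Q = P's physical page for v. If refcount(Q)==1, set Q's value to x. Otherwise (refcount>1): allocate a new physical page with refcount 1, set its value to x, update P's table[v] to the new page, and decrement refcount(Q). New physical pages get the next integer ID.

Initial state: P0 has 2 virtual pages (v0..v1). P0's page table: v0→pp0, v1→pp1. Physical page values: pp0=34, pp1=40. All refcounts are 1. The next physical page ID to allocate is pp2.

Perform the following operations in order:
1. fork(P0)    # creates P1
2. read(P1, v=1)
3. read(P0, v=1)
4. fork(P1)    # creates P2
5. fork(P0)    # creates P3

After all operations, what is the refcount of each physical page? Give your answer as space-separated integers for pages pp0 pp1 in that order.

Op 1: fork(P0) -> P1. 2 ppages; refcounts: pp0:2 pp1:2
Op 2: read(P1, v1) -> 40. No state change.
Op 3: read(P0, v1) -> 40. No state change.
Op 4: fork(P1) -> P2. 2 ppages; refcounts: pp0:3 pp1:3
Op 5: fork(P0) -> P3. 2 ppages; refcounts: pp0:4 pp1:4

Answer: 4 4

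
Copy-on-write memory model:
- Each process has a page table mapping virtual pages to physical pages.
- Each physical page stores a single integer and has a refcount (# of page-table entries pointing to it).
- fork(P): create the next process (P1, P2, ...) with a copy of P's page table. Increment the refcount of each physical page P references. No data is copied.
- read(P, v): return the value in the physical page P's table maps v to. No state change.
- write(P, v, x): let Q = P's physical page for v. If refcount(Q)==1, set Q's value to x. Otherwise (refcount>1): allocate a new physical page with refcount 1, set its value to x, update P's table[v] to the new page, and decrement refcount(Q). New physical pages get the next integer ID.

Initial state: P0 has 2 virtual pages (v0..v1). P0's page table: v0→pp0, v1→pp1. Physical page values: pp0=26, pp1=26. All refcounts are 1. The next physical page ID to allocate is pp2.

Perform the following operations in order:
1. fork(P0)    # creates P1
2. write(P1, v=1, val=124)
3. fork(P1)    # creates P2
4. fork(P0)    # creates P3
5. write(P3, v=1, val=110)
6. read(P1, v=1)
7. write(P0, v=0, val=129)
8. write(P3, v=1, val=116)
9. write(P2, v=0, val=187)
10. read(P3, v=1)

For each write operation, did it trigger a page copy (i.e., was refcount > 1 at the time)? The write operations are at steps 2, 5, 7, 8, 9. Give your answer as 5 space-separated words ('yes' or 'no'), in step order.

Op 1: fork(P0) -> P1. 2 ppages; refcounts: pp0:2 pp1:2
Op 2: write(P1, v1, 124). refcount(pp1)=2>1 -> COPY to pp2. 3 ppages; refcounts: pp0:2 pp1:1 pp2:1
Op 3: fork(P1) -> P2. 3 ppages; refcounts: pp0:3 pp1:1 pp2:2
Op 4: fork(P0) -> P3. 3 ppages; refcounts: pp0:4 pp1:2 pp2:2
Op 5: write(P3, v1, 110). refcount(pp1)=2>1 -> COPY to pp3. 4 ppages; refcounts: pp0:4 pp1:1 pp2:2 pp3:1
Op 6: read(P1, v1) -> 124. No state change.
Op 7: write(P0, v0, 129). refcount(pp0)=4>1 -> COPY to pp4. 5 ppages; refcounts: pp0:3 pp1:1 pp2:2 pp3:1 pp4:1
Op 8: write(P3, v1, 116). refcount(pp3)=1 -> write in place. 5 ppages; refcounts: pp0:3 pp1:1 pp2:2 pp3:1 pp4:1
Op 9: write(P2, v0, 187). refcount(pp0)=3>1 -> COPY to pp5. 6 ppages; refcounts: pp0:2 pp1:1 pp2:2 pp3:1 pp4:1 pp5:1
Op 10: read(P3, v1) -> 116. No state change.

yes yes yes no yes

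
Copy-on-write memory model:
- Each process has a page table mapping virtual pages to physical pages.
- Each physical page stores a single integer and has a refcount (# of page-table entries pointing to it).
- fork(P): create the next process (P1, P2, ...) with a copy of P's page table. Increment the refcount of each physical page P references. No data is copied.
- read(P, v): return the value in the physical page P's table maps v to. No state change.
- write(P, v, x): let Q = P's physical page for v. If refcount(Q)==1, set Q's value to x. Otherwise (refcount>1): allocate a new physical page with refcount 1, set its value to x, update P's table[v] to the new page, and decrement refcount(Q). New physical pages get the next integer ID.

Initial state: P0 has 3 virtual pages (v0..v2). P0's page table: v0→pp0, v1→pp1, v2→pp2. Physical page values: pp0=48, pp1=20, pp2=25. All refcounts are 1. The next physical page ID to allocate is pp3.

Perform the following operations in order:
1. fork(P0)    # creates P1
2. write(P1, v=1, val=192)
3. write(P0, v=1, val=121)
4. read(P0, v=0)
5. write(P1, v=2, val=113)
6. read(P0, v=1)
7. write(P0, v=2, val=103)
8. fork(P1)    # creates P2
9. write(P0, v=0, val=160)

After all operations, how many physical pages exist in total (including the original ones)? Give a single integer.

Answer: 6

Derivation:
Op 1: fork(P0) -> P1. 3 ppages; refcounts: pp0:2 pp1:2 pp2:2
Op 2: write(P1, v1, 192). refcount(pp1)=2>1 -> COPY to pp3. 4 ppages; refcounts: pp0:2 pp1:1 pp2:2 pp3:1
Op 3: write(P0, v1, 121). refcount(pp1)=1 -> write in place. 4 ppages; refcounts: pp0:2 pp1:1 pp2:2 pp3:1
Op 4: read(P0, v0) -> 48. No state change.
Op 5: write(P1, v2, 113). refcount(pp2)=2>1 -> COPY to pp4. 5 ppages; refcounts: pp0:2 pp1:1 pp2:1 pp3:1 pp4:1
Op 6: read(P0, v1) -> 121. No state change.
Op 7: write(P0, v2, 103). refcount(pp2)=1 -> write in place. 5 ppages; refcounts: pp0:2 pp1:1 pp2:1 pp3:1 pp4:1
Op 8: fork(P1) -> P2. 5 ppages; refcounts: pp0:3 pp1:1 pp2:1 pp3:2 pp4:2
Op 9: write(P0, v0, 160). refcount(pp0)=3>1 -> COPY to pp5. 6 ppages; refcounts: pp0:2 pp1:1 pp2:1 pp3:2 pp4:2 pp5:1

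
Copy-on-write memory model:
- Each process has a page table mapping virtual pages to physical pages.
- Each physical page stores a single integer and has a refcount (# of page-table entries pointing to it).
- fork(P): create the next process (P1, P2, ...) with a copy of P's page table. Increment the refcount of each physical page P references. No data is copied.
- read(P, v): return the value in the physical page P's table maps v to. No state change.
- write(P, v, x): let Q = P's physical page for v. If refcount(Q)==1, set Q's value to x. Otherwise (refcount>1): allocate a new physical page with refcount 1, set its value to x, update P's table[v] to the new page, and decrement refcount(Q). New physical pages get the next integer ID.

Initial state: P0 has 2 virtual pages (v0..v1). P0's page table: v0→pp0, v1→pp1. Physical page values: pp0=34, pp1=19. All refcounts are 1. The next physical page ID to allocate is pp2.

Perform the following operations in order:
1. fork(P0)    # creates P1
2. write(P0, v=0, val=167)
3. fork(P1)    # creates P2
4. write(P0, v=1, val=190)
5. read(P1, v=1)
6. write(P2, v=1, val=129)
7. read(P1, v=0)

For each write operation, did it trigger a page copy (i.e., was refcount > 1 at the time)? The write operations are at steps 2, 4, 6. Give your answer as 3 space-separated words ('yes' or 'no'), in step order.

Op 1: fork(P0) -> P1. 2 ppages; refcounts: pp0:2 pp1:2
Op 2: write(P0, v0, 167). refcount(pp0)=2>1 -> COPY to pp2. 3 ppages; refcounts: pp0:1 pp1:2 pp2:1
Op 3: fork(P1) -> P2. 3 ppages; refcounts: pp0:2 pp1:3 pp2:1
Op 4: write(P0, v1, 190). refcount(pp1)=3>1 -> COPY to pp3. 4 ppages; refcounts: pp0:2 pp1:2 pp2:1 pp3:1
Op 5: read(P1, v1) -> 19. No state change.
Op 6: write(P2, v1, 129). refcount(pp1)=2>1 -> COPY to pp4. 5 ppages; refcounts: pp0:2 pp1:1 pp2:1 pp3:1 pp4:1
Op 7: read(P1, v0) -> 34. No state change.

yes yes yes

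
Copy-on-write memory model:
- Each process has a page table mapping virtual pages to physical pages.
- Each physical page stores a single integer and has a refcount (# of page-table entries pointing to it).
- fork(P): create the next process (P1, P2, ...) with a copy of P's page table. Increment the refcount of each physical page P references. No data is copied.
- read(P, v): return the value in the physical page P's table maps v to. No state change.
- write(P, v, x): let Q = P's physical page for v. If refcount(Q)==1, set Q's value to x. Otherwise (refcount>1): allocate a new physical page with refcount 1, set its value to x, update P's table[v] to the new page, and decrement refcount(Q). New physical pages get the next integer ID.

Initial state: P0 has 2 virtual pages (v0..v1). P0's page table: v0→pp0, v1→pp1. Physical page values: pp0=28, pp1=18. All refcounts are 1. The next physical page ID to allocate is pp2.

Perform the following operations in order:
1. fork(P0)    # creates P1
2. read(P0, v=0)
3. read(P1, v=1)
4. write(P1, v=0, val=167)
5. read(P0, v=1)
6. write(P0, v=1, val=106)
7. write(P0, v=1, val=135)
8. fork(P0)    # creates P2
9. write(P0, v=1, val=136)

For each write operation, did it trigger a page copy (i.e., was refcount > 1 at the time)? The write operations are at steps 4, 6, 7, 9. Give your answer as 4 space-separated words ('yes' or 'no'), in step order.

Op 1: fork(P0) -> P1. 2 ppages; refcounts: pp0:2 pp1:2
Op 2: read(P0, v0) -> 28. No state change.
Op 3: read(P1, v1) -> 18. No state change.
Op 4: write(P1, v0, 167). refcount(pp0)=2>1 -> COPY to pp2. 3 ppages; refcounts: pp0:1 pp1:2 pp2:1
Op 5: read(P0, v1) -> 18. No state change.
Op 6: write(P0, v1, 106). refcount(pp1)=2>1 -> COPY to pp3. 4 ppages; refcounts: pp0:1 pp1:1 pp2:1 pp3:1
Op 7: write(P0, v1, 135). refcount(pp3)=1 -> write in place. 4 ppages; refcounts: pp0:1 pp1:1 pp2:1 pp3:1
Op 8: fork(P0) -> P2. 4 ppages; refcounts: pp0:2 pp1:1 pp2:1 pp3:2
Op 9: write(P0, v1, 136). refcount(pp3)=2>1 -> COPY to pp4. 5 ppages; refcounts: pp0:2 pp1:1 pp2:1 pp3:1 pp4:1

yes yes no yes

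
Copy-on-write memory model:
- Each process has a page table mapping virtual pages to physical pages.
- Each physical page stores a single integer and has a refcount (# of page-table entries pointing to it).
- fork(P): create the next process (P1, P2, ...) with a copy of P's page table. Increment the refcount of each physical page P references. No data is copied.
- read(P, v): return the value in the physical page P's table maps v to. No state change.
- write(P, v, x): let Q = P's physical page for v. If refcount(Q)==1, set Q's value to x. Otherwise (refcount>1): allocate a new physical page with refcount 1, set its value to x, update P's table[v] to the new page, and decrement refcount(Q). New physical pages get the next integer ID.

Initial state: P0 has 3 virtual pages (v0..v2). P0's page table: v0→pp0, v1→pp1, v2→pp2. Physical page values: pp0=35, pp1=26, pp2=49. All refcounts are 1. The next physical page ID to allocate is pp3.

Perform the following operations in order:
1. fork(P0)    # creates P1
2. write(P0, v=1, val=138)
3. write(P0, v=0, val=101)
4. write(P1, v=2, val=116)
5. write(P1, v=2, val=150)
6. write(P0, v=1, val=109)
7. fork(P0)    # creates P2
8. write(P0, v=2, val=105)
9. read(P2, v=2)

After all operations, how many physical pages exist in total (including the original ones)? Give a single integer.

Op 1: fork(P0) -> P1. 3 ppages; refcounts: pp0:2 pp1:2 pp2:2
Op 2: write(P0, v1, 138). refcount(pp1)=2>1 -> COPY to pp3. 4 ppages; refcounts: pp0:2 pp1:1 pp2:2 pp3:1
Op 3: write(P0, v0, 101). refcount(pp0)=2>1 -> COPY to pp4. 5 ppages; refcounts: pp0:1 pp1:1 pp2:2 pp3:1 pp4:1
Op 4: write(P1, v2, 116). refcount(pp2)=2>1 -> COPY to pp5. 6 ppages; refcounts: pp0:1 pp1:1 pp2:1 pp3:1 pp4:1 pp5:1
Op 5: write(P1, v2, 150). refcount(pp5)=1 -> write in place. 6 ppages; refcounts: pp0:1 pp1:1 pp2:1 pp3:1 pp4:1 pp5:1
Op 6: write(P0, v1, 109). refcount(pp3)=1 -> write in place. 6 ppages; refcounts: pp0:1 pp1:1 pp2:1 pp3:1 pp4:1 pp5:1
Op 7: fork(P0) -> P2. 6 ppages; refcounts: pp0:1 pp1:1 pp2:2 pp3:2 pp4:2 pp5:1
Op 8: write(P0, v2, 105). refcount(pp2)=2>1 -> COPY to pp6. 7 ppages; refcounts: pp0:1 pp1:1 pp2:1 pp3:2 pp4:2 pp5:1 pp6:1
Op 9: read(P2, v2) -> 49. No state change.

Answer: 7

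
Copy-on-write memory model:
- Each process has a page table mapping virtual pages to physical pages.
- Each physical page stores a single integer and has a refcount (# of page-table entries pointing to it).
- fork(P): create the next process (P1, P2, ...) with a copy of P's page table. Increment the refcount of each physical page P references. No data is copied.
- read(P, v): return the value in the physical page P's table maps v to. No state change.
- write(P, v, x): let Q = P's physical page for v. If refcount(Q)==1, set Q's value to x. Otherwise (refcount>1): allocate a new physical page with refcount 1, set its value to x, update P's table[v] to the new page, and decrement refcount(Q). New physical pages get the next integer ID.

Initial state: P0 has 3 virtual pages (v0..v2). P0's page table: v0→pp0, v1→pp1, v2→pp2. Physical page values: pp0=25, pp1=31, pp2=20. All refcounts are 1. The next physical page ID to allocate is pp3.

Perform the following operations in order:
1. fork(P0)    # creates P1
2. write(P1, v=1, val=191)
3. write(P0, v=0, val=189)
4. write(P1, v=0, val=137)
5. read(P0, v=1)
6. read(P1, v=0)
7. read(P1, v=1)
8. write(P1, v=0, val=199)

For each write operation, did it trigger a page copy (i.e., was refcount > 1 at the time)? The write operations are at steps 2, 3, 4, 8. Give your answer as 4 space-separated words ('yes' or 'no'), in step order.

Op 1: fork(P0) -> P1. 3 ppages; refcounts: pp0:2 pp1:2 pp2:2
Op 2: write(P1, v1, 191). refcount(pp1)=2>1 -> COPY to pp3. 4 ppages; refcounts: pp0:2 pp1:1 pp2:2 pp3:1
Op 3: write(P0, v0, 189). refcount(pp0)=2>1 -> COPY to pp4. 5 ppages; refcounts: pp0:1 pp1:1 pp2:2 pp3:1 pp4:1
Op 4: write(P1, v0, 137). refcount(pp0)=1 -> write in place. 5 ppages; refcounts: pp0:1 pp1:1 pp2:2 pp3:1 pp4:1
Op 5: read(P0, v1) -> 31. No state change.
Op 6: read(P1, v0) -> 137. No state change.
Op 7: read(P1, v1) -> 191. No state change.
Op 8: write(P1, v0, 199). refcount(pp0)=1 -> write in place. 5 ppages; refcounts: pp0:1 pp1:1 pp2:2 pp3:1 pp4:1

yes yes no no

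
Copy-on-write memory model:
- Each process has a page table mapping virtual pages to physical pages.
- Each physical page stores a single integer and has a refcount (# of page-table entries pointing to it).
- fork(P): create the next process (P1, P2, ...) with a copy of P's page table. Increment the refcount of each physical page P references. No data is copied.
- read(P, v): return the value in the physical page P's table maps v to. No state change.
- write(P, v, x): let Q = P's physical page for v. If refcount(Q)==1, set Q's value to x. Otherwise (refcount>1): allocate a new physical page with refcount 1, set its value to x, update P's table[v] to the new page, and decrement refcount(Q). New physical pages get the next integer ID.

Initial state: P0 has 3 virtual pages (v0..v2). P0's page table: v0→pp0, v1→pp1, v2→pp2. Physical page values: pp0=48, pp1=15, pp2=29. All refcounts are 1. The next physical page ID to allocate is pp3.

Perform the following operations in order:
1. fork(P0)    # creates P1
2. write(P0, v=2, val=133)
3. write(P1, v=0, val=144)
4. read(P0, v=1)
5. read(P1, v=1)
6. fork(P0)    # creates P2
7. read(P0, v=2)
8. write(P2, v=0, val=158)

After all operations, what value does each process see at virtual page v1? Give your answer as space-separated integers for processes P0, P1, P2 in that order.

Op 1: fork(P0) -> P1. 3 ppages; refcounts: pp0:2 pp1:2 pp2:2
Op 2: write(P0, v2, 133). refcount(pp2)=2>1 -> COPY to pp3. 4 ppages; refcounts: pp0:2 pp1:2 pp2:1 pp3:1
Op 3: write(P1, v0, 144). refcount(pp0)=2>1 -> COPY to pp4. 5 ppages; refcounts: pp0:1 pp1:2 pp2:1 pp3:1 pp4:1
Op 4: read(P0, v1) -> 15. No state change.
Op 5: read(P1, v1) -> 15. No state change.
Op 6: fork(P0) -> P2. 5 ppages; refcounts: pp0:2 pp1:3 pp2:1 pp3:2 pp4:1
Op 7: read(P0, v2) -> 133. No state change.
Op 8: write(P2, v0, 158). refcount(pp0)=2>1 -> COPY to pp5. 6 ppages; refcounts: pp0:1 pp1:3 pp2:1 pp3:2 pp4:1 pp5:1
P0: v1 -> pp1 = 15
P1: v1 -> pp1 = 15
P2: v1 -> pp1 = 15

Answer: 15 15 15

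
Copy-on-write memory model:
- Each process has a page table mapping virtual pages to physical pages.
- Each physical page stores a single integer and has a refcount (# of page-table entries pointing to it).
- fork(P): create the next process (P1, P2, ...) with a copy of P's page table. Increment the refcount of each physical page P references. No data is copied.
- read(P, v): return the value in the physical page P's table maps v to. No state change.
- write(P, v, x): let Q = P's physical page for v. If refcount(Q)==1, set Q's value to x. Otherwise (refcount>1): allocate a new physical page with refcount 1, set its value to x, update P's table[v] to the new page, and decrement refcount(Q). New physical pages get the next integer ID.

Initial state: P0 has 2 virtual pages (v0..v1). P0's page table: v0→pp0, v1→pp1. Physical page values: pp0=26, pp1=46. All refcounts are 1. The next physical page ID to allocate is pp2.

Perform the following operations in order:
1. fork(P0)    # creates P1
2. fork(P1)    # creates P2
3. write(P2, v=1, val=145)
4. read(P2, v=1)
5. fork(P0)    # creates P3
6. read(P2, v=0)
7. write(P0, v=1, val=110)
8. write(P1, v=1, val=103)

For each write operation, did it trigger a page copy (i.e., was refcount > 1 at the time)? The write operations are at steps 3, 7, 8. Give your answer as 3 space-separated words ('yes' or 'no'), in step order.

Op 1: fork(P0) -> P1. 2 ppages; refcounts: pp0:2 pp1:2
Op 2: fork(P1) -> P2. 2 ppages; refcounts: pp0:3 pp1:3
Op 3: write(P2, v1, 145). refcount(pp1)=3>1 -> COPY to pp2. 3 ppages; refcounts: pp0:3 pp1:2 pp2:1
Op 4: read(P2, v1) -> 145. No state change.
Op 5: fork(P0) -> P3. 3 ppages; refcounts: pp0:4 pp1:3 pp2:1
Op 6: read(P2, v0) -> 26. No state change.
Op 7: write(P0, v1, 110). refcount(pp1)=3>1 -> COPY to pp3. 4 ppages; refcounts: pp0:4 pp1:2 pp2:1 pp3:1
Op 8: write(P1, v1, 103). refcount(pp1)=2>1 -> COPY to pp4. 5 ppages; refcounts: pp0:4 pp1:1 pp2:1 pp3:1 pp4:1

yes yes yes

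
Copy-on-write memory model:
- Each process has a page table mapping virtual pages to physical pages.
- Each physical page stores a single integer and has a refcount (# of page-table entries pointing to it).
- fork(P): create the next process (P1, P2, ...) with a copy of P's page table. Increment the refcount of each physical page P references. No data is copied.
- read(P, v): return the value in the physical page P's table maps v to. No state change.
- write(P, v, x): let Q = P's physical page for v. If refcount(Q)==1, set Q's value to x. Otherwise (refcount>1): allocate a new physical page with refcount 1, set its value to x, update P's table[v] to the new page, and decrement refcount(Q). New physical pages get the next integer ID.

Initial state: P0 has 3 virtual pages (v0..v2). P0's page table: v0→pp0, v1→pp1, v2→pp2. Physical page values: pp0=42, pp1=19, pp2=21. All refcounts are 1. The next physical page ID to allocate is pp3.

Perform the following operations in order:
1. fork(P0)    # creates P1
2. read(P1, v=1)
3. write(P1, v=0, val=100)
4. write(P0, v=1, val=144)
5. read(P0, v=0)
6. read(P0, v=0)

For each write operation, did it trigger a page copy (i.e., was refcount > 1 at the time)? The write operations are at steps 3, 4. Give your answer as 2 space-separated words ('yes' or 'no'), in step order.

Op 1: fork(P0) -> P1. 3 ppages; refcounts: pp0:2 pp1:2 pp2:2
Op 2: read(P1, v1) -> 19. No state change.
Op 3: write(P1, v0, 100). refcount(pp0)=2>1 -> COPY to pp3. 4 ppages; refcounts: pp0:1 pp1:2 pp2:2 pp3:1
Op 4: write(P0, v1, 144). refcount(pp1)=2>1 -> COPY to pp4. 5 ppages; refcounts: pp0:1 pp1:1 pp2:2 pp3:1 pp4:1
Op 5: read(P0, v0) -> 42. No state change.
Op 6: read(P0, v0) -> 42. No state change.

yes yes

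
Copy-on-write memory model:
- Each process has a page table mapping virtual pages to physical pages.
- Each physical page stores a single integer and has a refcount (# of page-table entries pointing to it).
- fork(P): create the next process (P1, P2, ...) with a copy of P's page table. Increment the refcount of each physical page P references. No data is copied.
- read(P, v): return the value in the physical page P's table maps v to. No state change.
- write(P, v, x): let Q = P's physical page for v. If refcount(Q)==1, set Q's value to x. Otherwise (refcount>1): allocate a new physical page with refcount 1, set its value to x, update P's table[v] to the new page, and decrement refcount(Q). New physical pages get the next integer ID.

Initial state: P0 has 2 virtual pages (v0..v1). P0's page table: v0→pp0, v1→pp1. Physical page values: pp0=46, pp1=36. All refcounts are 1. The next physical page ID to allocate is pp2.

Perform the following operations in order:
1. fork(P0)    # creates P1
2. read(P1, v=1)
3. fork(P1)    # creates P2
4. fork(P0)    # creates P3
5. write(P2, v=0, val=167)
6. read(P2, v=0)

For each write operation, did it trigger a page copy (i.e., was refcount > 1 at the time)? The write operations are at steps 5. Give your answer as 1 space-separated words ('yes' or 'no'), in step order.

Op 1: fork(P0) -> P1. 2 ppages; refcounts: pp0:2 pp1:2
Op 2: read(P1, v1) -> 36. No state change.
Op 3: fork(P1) -> P2. 2 ppages; refcounts: pp0:3 pp1:3
Op 4: fork(P0) -> P3. 2 ppages; refcounts: pp0:4 pp1:4
Op 5: write(P2, v0, 167). refcount(pp0)=4>1 -> COPY to pp2. 3 ppages; refcounts: pp0:3 pp1:4 pp2:1
Op 6: read(P2, v0) -> 167. No state change.

yes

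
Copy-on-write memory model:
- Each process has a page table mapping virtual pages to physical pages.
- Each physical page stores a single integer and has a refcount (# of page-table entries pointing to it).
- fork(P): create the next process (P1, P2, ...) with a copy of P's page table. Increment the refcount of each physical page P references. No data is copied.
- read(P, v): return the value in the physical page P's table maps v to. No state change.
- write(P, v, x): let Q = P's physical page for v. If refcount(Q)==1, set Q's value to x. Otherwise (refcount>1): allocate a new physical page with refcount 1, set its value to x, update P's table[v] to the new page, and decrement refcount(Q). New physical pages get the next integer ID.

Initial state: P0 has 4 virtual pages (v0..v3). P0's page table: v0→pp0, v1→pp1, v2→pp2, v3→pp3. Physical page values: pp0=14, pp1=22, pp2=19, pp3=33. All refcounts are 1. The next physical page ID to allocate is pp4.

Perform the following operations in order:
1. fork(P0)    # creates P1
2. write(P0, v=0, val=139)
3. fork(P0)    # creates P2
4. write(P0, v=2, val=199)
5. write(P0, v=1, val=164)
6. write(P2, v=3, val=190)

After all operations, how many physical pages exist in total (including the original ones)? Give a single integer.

Op 1: fork(P0) -> P1. 4 ppages; refcounts: pp0:2 pp1:2 pp2:2 pp3:2
Op 2: write(P0, v0, 139). refcount(pp0)=2>1 -> COPY to pp4. 5 ppages; refcounts: pp0:1 pp1:2 pp2:2 pp3:2 pp4:1
Op 3: fork(P0) -> P2. 5 ppages; refcounts: pp0:1 pp1:3 pp2:3 pp3:3 pp4:2
Op 4: write(P0, v2, 199). refcount(pp2)=3>1 -> COPY to pp5. 6 ppages; refcounts: pp0:1 pp1:3 pp2:2 pp3:3 pp4:2 pp5:1
Op 5: write(P0, v1, 164). refcount(pp1)=3>1 -> COPY to pp6. 7 ppages; refcounts: pp0:1 pp1:2 pp2:2 pp3:3 pp4:2 pp5:1 pp6:1
Op 6: write(P2, v3, 190). refcount(pp3)=3>1 -> COPY to pp7. 8 ppages; refcounts: pp0:1 pp1:2 pp2:2 pp3:2 pp4:2 pp5:1 pp6:1 pp7:1

Answer: 8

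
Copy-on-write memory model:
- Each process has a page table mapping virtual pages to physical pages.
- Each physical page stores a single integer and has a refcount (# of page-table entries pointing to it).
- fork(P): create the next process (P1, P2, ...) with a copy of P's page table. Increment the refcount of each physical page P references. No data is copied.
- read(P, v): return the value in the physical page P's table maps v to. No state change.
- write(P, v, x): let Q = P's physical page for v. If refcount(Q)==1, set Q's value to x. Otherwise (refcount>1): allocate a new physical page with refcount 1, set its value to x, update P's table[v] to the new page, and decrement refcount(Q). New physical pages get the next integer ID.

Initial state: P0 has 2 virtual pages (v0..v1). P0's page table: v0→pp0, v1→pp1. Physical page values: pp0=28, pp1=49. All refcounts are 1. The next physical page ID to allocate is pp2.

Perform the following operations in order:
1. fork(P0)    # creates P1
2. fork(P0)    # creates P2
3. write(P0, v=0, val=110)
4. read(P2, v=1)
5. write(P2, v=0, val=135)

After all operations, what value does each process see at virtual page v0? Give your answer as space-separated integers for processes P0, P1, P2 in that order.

Answer: 110 28 135

Derivation:
Op 1: fork(P0) -> P1. 2 ppages; refcounts: pp0:2 pp1:2
Op 2: fork(P0) -> P2. 2 ppages; refcounts: pp0:3 pp1:3
Op 3: write(P0, v0, 110). refcount(pp0)=3>1 -> COPY to pp2. 3 ppages; refcounts: pp0:2 pp1:3 pp2:1
Op 4: read(P2, v1) -> 49. No state change.
Op 5: write(P2, v0, 135). refcount(pp0)=2>1 -> COPY to pp3. 4 ppages; refcounts: pp0:1 pp1:3 pp2:1 pp3:1
P0: v0 -> pp2 = 110
P1: v0 -> pp0 = 28
P2: v0 -> pp3 = 135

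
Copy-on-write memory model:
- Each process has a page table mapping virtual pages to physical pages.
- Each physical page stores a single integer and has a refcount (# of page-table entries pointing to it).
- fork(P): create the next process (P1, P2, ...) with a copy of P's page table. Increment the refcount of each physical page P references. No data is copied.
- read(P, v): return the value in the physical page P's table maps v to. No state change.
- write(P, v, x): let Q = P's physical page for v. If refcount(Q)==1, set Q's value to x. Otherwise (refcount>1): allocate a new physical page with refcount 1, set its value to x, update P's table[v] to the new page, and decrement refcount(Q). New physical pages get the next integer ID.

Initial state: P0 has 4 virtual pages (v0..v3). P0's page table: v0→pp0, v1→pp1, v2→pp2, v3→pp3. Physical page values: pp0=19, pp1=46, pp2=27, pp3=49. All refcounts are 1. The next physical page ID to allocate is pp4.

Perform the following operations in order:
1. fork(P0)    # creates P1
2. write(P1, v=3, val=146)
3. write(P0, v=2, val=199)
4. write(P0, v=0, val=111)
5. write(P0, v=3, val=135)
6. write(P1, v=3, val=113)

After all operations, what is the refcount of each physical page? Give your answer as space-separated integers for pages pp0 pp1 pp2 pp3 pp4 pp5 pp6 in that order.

Answer: 1 2 1 1 1 1 1

Derivation:
Op 1: fork(P0) -> P1. 4 ppages; refcounts: pp0:2 pp1:2 pp2:2 pp3:2
Op 2: write(P1, v3, 146). refcount(pp3)=2>1 -> COPY to pp4. 5 ppages; refcounts: pp0:2 pp1:2 pp2:2 pp3:1 pp4:1
Op 3: write(P0, v2, 199). refcount(pp2)=2>1 -> COPY to pp5. 6 ppages; refcounts: pp0:2 pp1:2 pp2:1 pp3:1 pp4:1 pp5:1
Op 4: write(P0, v0, 111). refcount(pp0)=2>1 -> COPY to pp6. 7 ppages; refcounts: pp0:1 pp1:2 pp2:1 pp3:1 pp4:1 pp5:1 pp6:1
Op 5: write(P0, v3, 135). refcount(pp3)=1 -> write in place. 7 ppages; refcounts: pp0:1 pp1:2 pp2:1 pp3:1 pp4:1 pp5:1 pp6:1
Op 6: write(P1, v3, 113). refcount(pp4)=1 -> write in place. 7 ppages; refcounts: pp0:1 pp1:2 pp2:1 pp3:1 pp4:1 pp5:1 pp6:1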